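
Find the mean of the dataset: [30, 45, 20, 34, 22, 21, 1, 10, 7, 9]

19.9

Step 1: Sum all values: 30 + 45 + 20 + 34 + 22 + 21 + 1 + 10 + 7 + 9 = 199
Step 2: Count the number of values: n = 10
Step 3: Mean = sum / n = 199 / 10 = 19.9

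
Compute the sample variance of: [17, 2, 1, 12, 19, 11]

55.8667

Step 1: Compute the mean: (17 + 2 + 1 + 12 + 19 + 11) / 6 = 10.3333
Step 2: Compute squared deviations from the mean:
  (17 - 10.3333)^2 = 44.4444
  (2 - 10.3333)^2 = 69.4444
  (1 - 10.3333)^2 = 87.1111
  (12 - 10.3333)^2 = 2.7778
  (19 - 10.3333)^2 = 75.1111
  (11 - 10.3333)^2 = 0.4444
Step 3: Sum of squared deviations = 279.3333
Step 4: Sample variance = 279.3333 / 5 = 55.8667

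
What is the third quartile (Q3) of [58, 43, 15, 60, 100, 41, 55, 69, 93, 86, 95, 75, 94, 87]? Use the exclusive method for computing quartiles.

93.25

Step 1: Sort the data: [15, 41, 43, 55, 58, 60, 69, 75, 86, 87, 93, 94, 95, 100]
Step 2: n = 14
Step 3: Using the exclusive quartile method:
  Q1 = 52
  Q2 (median) = 72
  Q3 = 93.25
  IQR = Q3 - Q1 = 93.25 - 52 = 41.25
Step 4: Q3 = 93.25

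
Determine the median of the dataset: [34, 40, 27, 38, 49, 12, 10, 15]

30.5

Step 1: Sort the data in ascending order: [10, 12, 15, 27, 34, 38, 40, 49]
Step 2: The number of values is n = 8.
Step 3: Since n is even, the median is the average of positions 4 and 5:
  Median = (27 + 34) / 2 = 30.5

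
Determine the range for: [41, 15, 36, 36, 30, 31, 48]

33

Step 1: Identify the maximum value: max = 48
Step 2: Identify the minimum value: min = 15
Step 3: Range = max - min = 48 - 15 = 33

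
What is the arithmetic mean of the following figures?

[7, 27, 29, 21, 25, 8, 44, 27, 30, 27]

24.5

Step 1: Sum all values: 7 + 27 + 29 + 21 + 25 + 8 + 44 + 27 + 30 + 27 = 245
Step 2: Count the number of values: n = 10
Step 3: Mean = sum / n = 245 / 10 = 24.5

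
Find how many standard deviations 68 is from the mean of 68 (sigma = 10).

0

Step 1: Recall the z-score formula: z = (x - mu) / sigma
Step 2: Substitute values: z = (68 - 68) / 10
Step 3: z = 0 / 10 = 0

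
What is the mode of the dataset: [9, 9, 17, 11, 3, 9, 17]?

9

Step 1: Count the frequency of each value:
  3: appears 1 time(s)
  9: appears 3 time(s)
  11: appears 1 time(s)
  17: appears 2 time(s)
Step 2: The value 9 appears most frequently (3 times).
Step 3: Mode = 9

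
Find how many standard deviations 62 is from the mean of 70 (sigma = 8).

-1

Step 1: Recall the z-score formula: z = (x - mu) / sigma
Step 2: Substitute values: z = (62 - 70) / 8
Step 3: z = -8 / 8 = -1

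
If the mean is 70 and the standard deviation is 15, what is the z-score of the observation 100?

2

Step 1: Recall the z-score formula: z = (x - mu) / sigma
Step 2: Substitute values: z = (100 - 70) / 15
Step 3: z = 30 / 15 = 2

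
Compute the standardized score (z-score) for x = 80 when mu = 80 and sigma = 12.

0

Step 1: Recall the z-score formula: z = (x - mu) / sigma
Step 2: Substitute values: z = (80 - 80) / 12
Step 3: z = 0 / 12 = 0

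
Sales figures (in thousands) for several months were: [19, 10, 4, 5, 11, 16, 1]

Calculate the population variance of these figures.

36.8163

Step 1: Compute the mean: (19 + 10 + 4 + 5 + 11 + 16 + 1) / 7 = 9.4286
Step 2: Compute squared deviations from the mean:
  (19 - 9.4286)^2 = 91.6122
  (10 - 9.4286)^2 = 0.3265
  (4 - 9.4286)^2 = 29.4694
  (5 - 9.4286)^2 = 19.6122
  (11 - 9.4286)^2 = 2.4694
  (16 - 9.4286)^2 = 43.1837
  (1 - 9.4286)^2 = 71.0408
Step 3: Sum of squared deviations = 257.7143
Step 4: Population variance = 257.7143 / 7 = 36.8163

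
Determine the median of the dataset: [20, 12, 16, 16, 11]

16

Step 1: Sort the data in ascending order: [11, 12, 16, 16, 20]
Step 2: The number of values is n = 5.
Step 3: Since n is odd, the median is the middle value at position 3: 16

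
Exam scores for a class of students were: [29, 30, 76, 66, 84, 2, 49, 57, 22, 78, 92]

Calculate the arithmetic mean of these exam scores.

53.1818

Step 1: Sum all values: 29 + 30 + 76 + 66 + 84 + 2 + 49 + 57 + 22 + 78 + 92 = 585
Step 2: Count the number of values: n = 11
Step 3: Mean = sum / n = 585 / 11 = 53.1818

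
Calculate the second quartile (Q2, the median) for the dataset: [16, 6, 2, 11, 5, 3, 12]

6

Step 1: Sort the data: [2, 3, 5, 6, 11, 12, 16]
Step 2: n = 7
Step 3: Q2 is the median. Since n is odd, it is the middle value at position 4: 6
Step 4: Q2 = 6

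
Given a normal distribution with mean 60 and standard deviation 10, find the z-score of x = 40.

-2

Step 1: Recall the z-score formula: z = (x - mu) / sigma
Step 2: Substitute values: z = (40 - 60) / 10
Step 3: z = -20 / 10 = -2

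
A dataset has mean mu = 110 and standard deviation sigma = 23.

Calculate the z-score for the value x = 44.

-2.8696

Step 1: Recall the z-score formula: z = (x - mu) / sigma
Step 2: Substitute values: z = (44 - 110) / 23
Step 3: z = -66 / 23 = -2.8696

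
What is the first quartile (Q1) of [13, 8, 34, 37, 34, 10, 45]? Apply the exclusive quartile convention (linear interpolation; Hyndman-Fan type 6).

10

Step 1: Sort the data: [8, 10, 13, 34, 34, 37, 45]
Step 2: n = 7
Step 3: Using the exclusive quartile method:
  Q1 = 10
  Q2 (median) = 34
  Q3 = 37
  IQR = Q3 - Q1 = 37 - 10 = 27
Step 4: Q1 = 10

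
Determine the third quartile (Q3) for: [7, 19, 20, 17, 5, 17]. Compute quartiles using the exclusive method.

19.25

Step 1: Sort the data: [5, 7, 17, 17, 19, 20]
Step 2: n = 6
Step 3: Using the exclusive quartile method:
  Q1 = 6.5
  Q2 (median) = 17
  Q3 = 19.25
  IQR = Q3 - Q1 = 19.25 - 6.5 = 12.75
Step 4: Q3 = 19.25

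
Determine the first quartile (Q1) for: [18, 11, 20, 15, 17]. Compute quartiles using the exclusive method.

13

Step 1: Sort the data: [11, 15, 17, 18, 20]
Step 2: n = 5
Step 3: Using the exclusive quartile method:
  Q1 = 13
  Q2 (median) = 17
  Q3 = 19
  IQR = Q3 - Q1 = 19 - 13 = 6
Step 4: Q1 = 13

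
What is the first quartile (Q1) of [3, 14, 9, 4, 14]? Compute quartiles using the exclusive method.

3.5

Step 1: Sort the data: [3, 4, 9, 14, 14]
Step 2: n = 5
Step 3: Using the exclusive quartile method:
  Q1 = 3.5
  Q2 (median) = 9
  Q3 = 14
  IQR = Q3 - Q1 = 14 - 3.5 = 10.5
Step 4: Q1 = 3.5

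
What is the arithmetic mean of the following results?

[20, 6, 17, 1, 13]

11.4

Step 1: Sum all values: 20 + 6 + 17 + 1 + 13 = 57
Step 2: Count the number of values: n = 5
Step 3: Mean = sum / n = 57 / 5 = 11.4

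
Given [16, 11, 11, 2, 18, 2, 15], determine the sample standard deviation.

6.4734

Step 1: Compute the mean: 10.7143
Step 2: Sum of squared deviations from the mean: 251.4286
Step 3: Sample variance = 251.4286 / 6 = 41.9048
Step 4: Standard deviation = sqrt(41.9048) = 6.4734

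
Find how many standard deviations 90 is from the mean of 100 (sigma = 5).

-2

Step 1: Recall the z-score formula: z = (x - mu) / sigma
Step 2: Substitute values: z = (90 - 100) / 5
Step 3: z = -10 / 5 = -2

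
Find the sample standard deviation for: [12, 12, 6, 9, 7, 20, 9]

4.6803

Step 1: Compute the mean: 10.7143
Step 2: Sum of squared deviations from the mean: 131.4286
Step 3: Sample variance = 131.4286 / 6 = 21.9048
Step 4: Standard deviation = sqrt(21.9048) = 4.6803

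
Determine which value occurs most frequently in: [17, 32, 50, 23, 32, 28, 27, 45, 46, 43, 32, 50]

32

Step 1: Count the frequency of each value:
  17: appears 1 time(s)
  23: appears 1 time(s)
  27: appears 1 time(s)
  28: appears 1 time(s)
  32: appears 3 time(s)
  43: appears 1 time(s)
  45: appears 1 time(s)
  46: appears 1 time(s)
  50: appears 2 time(s)
Step 2: The value 32 appears most frequently (3 times).
Step 3: Mode = 32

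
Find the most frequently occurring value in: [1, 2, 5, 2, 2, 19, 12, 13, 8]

2

Step 1: Count the frequency of each value:
  1: appears 1 time(s)
  2: appears 3 time(s)
  5: appears 1 time(s)
  8: appears 1 time(s)
  12: appears 1 time(s)
  13: appears 1 time(s)
  19: appears 1 time(s)
Step 2: The value 2 appears most frequently (3 times).
Step 3: Mode = 2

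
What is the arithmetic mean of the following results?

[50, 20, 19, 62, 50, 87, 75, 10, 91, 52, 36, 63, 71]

52.7692

Step 1: Sum all values: 50 + 20 + 19 + 62 + 50 + 87 + 75 + 10 + 91 + 52 + 36 + 63 + 71 = 686
Step 2: Count the number of values: n = 13
Step 3: Mean = sum / n = 686 / 13 = 52.7692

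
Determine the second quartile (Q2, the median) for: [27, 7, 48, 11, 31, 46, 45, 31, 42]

31

Step 1: Sort the data: [7, 11, 27, 31, 31, 42, 45, 46, 48]
Step 2: n = 9
Step 3: Q2 is the median. Since n is odd, it is the middle value at position 5: 31
Step 4: Q2 = 31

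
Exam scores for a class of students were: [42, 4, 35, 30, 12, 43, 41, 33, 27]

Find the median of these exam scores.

33

Step 1: Sort the data in ascending order: [4, 12, 27, 30, 33, 35, 41, 42, 43]
Step 2: The number of values is n = 9.
Step 3: Since n is odd, the median is the middle value at position 5: 33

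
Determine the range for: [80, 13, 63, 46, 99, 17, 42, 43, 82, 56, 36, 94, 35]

86

Step 1: Identify the maximum value: max = 99
Step 2: Identify the minimum value: min = 13
Step 3: Range = max - min = 99 - 13 = 86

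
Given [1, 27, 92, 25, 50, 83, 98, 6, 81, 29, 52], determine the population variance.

1095.5207

Step 1: Compute the mean: (1 + 27 + 92 + 25 + 50 + 83 + 98 + 6 + 81 + 29 + 52) / 11 = 49.4545
Step 2: Compute squared deviations from the mean:
  (1 - 49.4545)^2 = 2347.843
  (27 - 49.4545)^2 = 504.2066
  (92 - 49.4545)^2 = 1810.1157
  (25 - 49.4545)^2 = 598.0248
  (50 - 49.4545)^2 = 0.2975
  (83 - 49.4545)^2 = 1125.2975
  (98 - 49.4545)^2 = 2356.6612
  (6 - 49.4545)^2 = 1888.2975
  (81 - 49.4545)^2 = 995.1157
  (29 - 49.4545)^2 = 418.3884
  (52 - 49.4545)^2 = 6.4793
Step 3: Sum of squared deviations = 12050.7273
Step 4: Population variance = 12050.7273 / 11 = 1095.5207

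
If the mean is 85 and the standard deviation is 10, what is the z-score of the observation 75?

-1

Step 1: Recall the z-score formula: z = (x - mu) / sigma
Step 2: Substitute values: z = (75 - 85) / 10
Step 3: z = -10 / 10 = -1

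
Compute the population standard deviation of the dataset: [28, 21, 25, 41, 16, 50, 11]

12.7711

Step 1: Compute the mean: 27.4286
Step 2: Sum of squared deviations from the mean: 1141.7143
Step 3: Population variance = 1141.7143 / 7 = 163.102
Step 4: Standard deviation = sqrt(163.102) = 12.7711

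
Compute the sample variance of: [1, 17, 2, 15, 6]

54.7

Step 1: Compute the mean: (1 + 17 + 2 + 15 + 6) / 5 = 8.2
Step 2: Compute squared deviations from the mean:
  (1 - 8.2)^2 = 51.84
  (17 - 8.2)^2 = 77.44
  (2 - 8.2)^2 = 38.44
  (15 - 8.2)^2 = 46.24
  (6 - 8.2)^2 = 4.84
Step 3: Sum of squared deviations = 218.8
Step 4: Sample variance = 218.8 / 4 = 54.7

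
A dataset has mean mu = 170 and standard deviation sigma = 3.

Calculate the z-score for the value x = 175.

1.6667

Step 1: Recall the z-score formula: z = (x - mu) / sigma
Step 2: Substitute values: z = (175 - 170) / 3
Step 3: z = 5 / 3 = 1.6667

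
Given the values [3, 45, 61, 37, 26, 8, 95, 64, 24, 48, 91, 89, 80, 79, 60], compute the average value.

54

Step 1: Sum all values: 3 + 45 + 61 + 37 + 26 + 8 + 95 + 64 + 24 + 48 + 91 + 89 + 80 + 79 + 60 = 810
Step 2: Count the number of values: n = 15
Step 3: Mean = sum / n = 810 / 15 = 54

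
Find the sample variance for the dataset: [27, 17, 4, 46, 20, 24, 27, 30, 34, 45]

158.7111

Step 1: Compute the mean: (27 + 17 + 4 + 46 + 20 + 24 + 27 + 30 + 34 + 45) / 10 = 27.4
Step 2: Compute squared deviations from the mean:
  (27 - 27.4)^2 = 0.16
  (17 - 27.4)^2 = 108.16
  (4 - 27.4)^2 = 547.56
  (46 - 27.4)^2 = 345.96
  (20 - 27.4)^2 = 54.76
  (24 - 27.4)^2 = 11.56
  (27 - 27.4)^2 = 0.16
  (30 - 27.4)^2 = 6.76
  (34 - 27.4)^2 = 43.56
  (45 - 27.4)^2 = 309.76
Step 3: Sum of squared deviations = 1428.4
Step 4: Sample variance = 1428.4 / 9 = 158.7111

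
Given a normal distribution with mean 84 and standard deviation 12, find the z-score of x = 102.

1.5

Step 1: Recall the z-score formula: z = (x - mu) / sigma
Step 2: Substitute values: z = (102 - 84) / 12
Step 3: z = 18 / 12 = 1.5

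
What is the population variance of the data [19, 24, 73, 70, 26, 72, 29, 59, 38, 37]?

418.01

Step 1: Compute the mean: (19 + 24 + 73 + 70 + 26 + 72 + 29 + 59 + 38 + 37) / 10 = 44.7
Step 2: Compute squared deviations from the mean:
  (19 - 44.7)^2 = 660.49
  (24 - 44.7)^2 = 428.49
  (73 - 44.7)^2 = 800.89
  (70 - 44.7)^2 = 640.09
  (26 - 44.7)^2 = 349.69
  (72 - 44.7)^2 = 745.29
  (29 - 44.7)^2 = 246.49
  (59 - 44.7)^2 = 204.49
  (38 - 44.7)^2 = 44.89
  (37 - 44.7)^2 = 59.29
Step 3: Sum of squared deviations = 4180.1
Step 4: Population variance = 4180.1 / 10 = 418.01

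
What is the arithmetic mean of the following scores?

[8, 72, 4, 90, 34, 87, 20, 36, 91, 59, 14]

46.8182

Step 1: Sum all values: 8 + 72 + 4 + 90 + 34 + 87 + 20 + 36 + 91 + 59 + 14 = 515
Step 2: Count the number of values: n = 11
Step 3: Mean = sum / n = 515 / 11 = 46.8182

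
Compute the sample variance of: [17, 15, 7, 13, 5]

26.8

Step 1: Compute the mean: (17 + 15 + 7 + 13 + 5) / 5 = 11.4
Step 2: Compute squared deviations from the mean:
  (17 - 11.4)^2 = 31.36
  (15 - 11.4)^2 = 12.96
  (7 - 11.4)^2 = 19.36
  (13 - 11.4)^2 = 2.56
  (5 - 11.4)^2 = 40.96
Step 3: Sum of squared deviations = 107.2
Step 4: Sample variance = 107.2 / 4 = 26.8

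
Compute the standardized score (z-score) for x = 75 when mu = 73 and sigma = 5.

0.4

Step 1: Recall the z-score formula: z = (x - mu) / sigma
Step 2: Substitute values: z = (75 - 73) / 5
Step 3: z = 2 / 5 = 0.4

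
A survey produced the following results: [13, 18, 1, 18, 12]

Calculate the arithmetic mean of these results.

12.4

Step 1: Sum all values: 13 + 18 + 1 + 18 + 12 = 62
Step 2: Count the number of values: n = 5
Step 3: Mean = sum / n = 62 / 5 = 12.4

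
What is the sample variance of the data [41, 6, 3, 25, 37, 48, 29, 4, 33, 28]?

255.8222

Step 1: Compute the mean: (41 + 6 + 3 + 25 + 37 + 48 + 29 + 4 + 33 + 28) / 10 = 25.4
Step 2: Compute squared deviations from the mean:
  (41 - 25.4)^2 = 243.36
  (6 - 25.4)^2 = 376.36
  (3 - 25.4)^2 = 501.76
  (25 - 25.4)^2 = 0.16
  (37 - 25.4)^2 = 134.56
  (48 - 25.4)^2 = 510.76
  (29 - 25.4)^2 = 12.96
  (4 - 25.4)^2 = 457.96
  (33 - 25.4)^2 = 57.76
  (28 - 25.4)^2 = 6.76
Step 3: Sum of squared deviations = 2302.4
Step 4: Sample variance = 2302.4 / 9 = 255.8222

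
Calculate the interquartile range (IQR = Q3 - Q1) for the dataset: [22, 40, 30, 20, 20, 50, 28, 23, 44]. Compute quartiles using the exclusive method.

21

Step 1: Sort the data: [20, 20, 22, 23, 28, 30, 40, 44, 50]
Step 2: n = 9
Step 3: Using the exclusive quartile method:
  Q1 = 21
  Q2 (median) = 28
  Q3 = 42
  IQR = Q3 - Q1 = 42 - 21 = 21
Step 4: IQR = 21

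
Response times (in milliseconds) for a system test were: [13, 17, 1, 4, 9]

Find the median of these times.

9

Step 1: Sort the data in ascending order: [1, 4, 9, 13, 17]
Step 2: The number of values is n = 5.
Step 3: Since n is odd, the median is the middle value at position 3: 9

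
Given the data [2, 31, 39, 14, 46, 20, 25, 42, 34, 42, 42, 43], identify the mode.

42

Step 1: Count the frequency of each value:
  2: appears 1 time(s)
  14: appears 1 time(s)
  20: appears 1 time(s)
  25: appears 1 time(s)
  31: appears 1 time(s)
  34: appears 1 time(s)
  39: appears 1 time(s)
  42: appears 3 time(s)
  43: appears 1 time(s)
  46: appears 1 time(s)
Step 2: The value 42 appears most frequently (3 times).
Step 3: Mode = 42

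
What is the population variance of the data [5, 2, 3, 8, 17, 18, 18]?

45.551

Step 1: Compute the mean: (5 + 2 + 3 + 8 + 17 + 18 + 18) / 7 = 10.1429
Step 2: Compute squared deviations from the mean:
  (5 - 10.1429)^2 = 26.449
  (2 - 10.1429)^2 = 66.3061
  (3 - 10.1429)^2 = 51.0204
  (8 - 10.1429)^2 = 4.5918
  (17 - 10.1429)^2 = 47.0204
  (18 - 10.1429)^2 = 61.7347
  (18 - 10.1429)^2 = 61.7347
Step 3: Sum of squared deviations = 318.8571
Step 4: Population variance = 318.8571 / 7 = 45.551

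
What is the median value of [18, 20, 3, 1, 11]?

11

Step 1: Sort the data in ascending order: [1, 3, 11, 18, 20]
Step 2: The number of values is n = 5.
Step 3: Since n is odd, the median is the middle value at position 3: 11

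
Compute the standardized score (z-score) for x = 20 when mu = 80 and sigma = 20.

-3

Step 1: Recall the z-score formula: z = (x - mu) / sigma
Step 2: Substitute values: z = (20 - 80) / 20
Step 3: z = -60 / 20 = -3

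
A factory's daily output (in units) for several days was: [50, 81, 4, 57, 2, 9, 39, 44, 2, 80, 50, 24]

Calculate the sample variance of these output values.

824.3333

Step 1: Compute the mean: (50 + 81 + 4 + 57 + 2 + 9 + 39 + 44 + 2 + 80 + 50 + 24) / 12 = 36.8333
Step 2: Compute squared deviations from the mean:
  (50 - 36.8333)^2 = 173.3611
  (81 - 36.8333)^2 = 1950.6944
  (4 - 36.8333)^2 = 1078.0278
  (57 - 36.8333)^2 = 406.6944
  (2 - 36.8333)^2 = 1213.3611
  (9 - 36.8333)^2 = 774.6944
  (39 - 36.8333)^2 = 4.6944
  (44 - 36.8333)^2 = 51.3611
  (2 - 36.8333)^2 = 1213.3611
  (80 - 36.8333)^2 = 1863.3611
  (50 - 36.8333)^2 = 173.3611
  (24 - 36.8333)^2 = 164.6944
Step 3: Sum of squared deviations = 9067.6667
Step 4: Sample variance = 9067.6667 / 11 = 824.3333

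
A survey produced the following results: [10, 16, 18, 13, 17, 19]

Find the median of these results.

16.5

Step 1: Sort the data in ascending order: [10, 13, 16, 17, 18, 19]
Step 2: The number of values is n = 6.
Step 3: Since n is even, the median is the average of positions 3 and 4:
  Median = (16 + 17) / 2 = 16.5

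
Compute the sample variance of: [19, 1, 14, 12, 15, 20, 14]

38.9524

Step 1: Compute the mean: (19 + 1 + 14 + 12 + 15 + 20 + 14) / 7 = 13.5714
Step 2: Compute squared deviations from the mean:
  (19 - 13.5714)^2 = 29.4694
  (1 - 13.5714)^2 = 158.0408
  (14 - 13.5714)^2 = 0.1837
  (12 - 13.5714)^2 = 2.4694
  (15 - 13.5714)^2 = 2.0408
  (20 - 13.5714)^2 = 41.3265
  (14 - 13.5714)^2 = 0.1837
Step 3: Sum of squared deviations = 233.7143
Step 4: Sample variance = 233.7143 / 6 = 38.9524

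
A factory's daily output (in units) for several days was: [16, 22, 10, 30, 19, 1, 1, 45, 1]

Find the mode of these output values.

1

Step 1: Count the frequency of each value:
  1: appears 3 time(s)
  10: appears 1 time(s)
  16: appears 1 time(s)
  19: appears 1 time(s)
  22: appears 1 time(s)
  30: appears 1 time(s)
  45: appears 1 time(s)
Step 2: The value 1 appears most frequently (3 times).
Step 3: Mode = 1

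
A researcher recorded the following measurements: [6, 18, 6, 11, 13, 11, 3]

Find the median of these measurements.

11

Step 1: Sort the data in ascending order: [3, 6, 6, 11, 11, 13, 18]
Step 2: The number of values is n = 7.
Step 3: Since n is odd, the median is the middle value at position 4: 11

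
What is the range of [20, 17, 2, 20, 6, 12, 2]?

18

Step 1: Identify the maximum value: max = 20
Step 2: Identify the minimum value: min = 2
Step 3: Range = max - min = 20 - 2 = 18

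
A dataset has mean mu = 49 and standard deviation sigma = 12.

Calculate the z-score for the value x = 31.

-1.5

Step 1: Recall the z-score formula: z = (x - mu) / sigma
Step 2: Substitute values: z = (31 - 49) / 12
Step 3: z = -18 / 12 = -1.5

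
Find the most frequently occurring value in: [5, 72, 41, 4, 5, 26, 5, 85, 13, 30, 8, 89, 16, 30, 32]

5

Step 1: Count the frequency of each value:
  4: appears 1 time(s)
  5: appears 3 time(s)
  8: appears 1 time(s)
  13: appears 1 time(s)
  16: appears 1 time(s)
  26: appears 1 time(s)
  30: appears 2 time(s)
  32: appears 1 time(s)
  41: appears 1 time(s)
  72: appears 1 time(s)
  85: appears 1 time(s)
  89: appears 1 time(s)
Step 2: The value 5 appears most frequently (3 times).
Step 3: Mode = 5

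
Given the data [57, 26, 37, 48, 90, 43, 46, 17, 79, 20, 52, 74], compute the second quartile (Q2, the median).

47

Step 1: Sort the data: [17, 20, 26, 37, 43, 46, 48, 52, 57, 74, 79, 90]
Step 2: n = 12
Step 3: Q2 is the median. Since n is even, it is the average of the values at positions 6 and 7:
  Q2 = (46 + 48) / 2 = 47
Step 4: Q2 = 47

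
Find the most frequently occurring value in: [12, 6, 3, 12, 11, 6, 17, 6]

6

Step 1: Count the frequency of each value:
  3: appears 1 time(s)
  6: appears 3 time(s)
  11: appears 1 time(s)
  12: appears 2 time(s)
  17: appears 1 time(s)
Step 2: The value 6 appears most frequently (3 times).
Step 3: Mode = 6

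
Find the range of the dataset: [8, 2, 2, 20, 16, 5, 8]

18

Step 1: Identify the maximum value: max = 20
Step 2: Identify the minimum value: min = 2
Step 3: Range = max - min = 20 - 2 = 18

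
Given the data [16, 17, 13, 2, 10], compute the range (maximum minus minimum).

15

Step 1: Identify the maximum value: max = 17
Step 2: Identify the minimum value: min = 2
Step 3: Range = max - min = 17 - 2 = 15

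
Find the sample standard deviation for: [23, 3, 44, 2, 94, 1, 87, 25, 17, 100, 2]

39.2449

Step 1: Compute the mean: 36.1818
Step 2: Sum of squared deviations from the mean: 15401.6364
Step 3: Sample variance = 15401.6364 / 10 = 1540.1636
Step 4: Standard deviation = sqrt(1540.1636) = 39.2449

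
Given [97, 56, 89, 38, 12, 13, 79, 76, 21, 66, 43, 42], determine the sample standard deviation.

29.1776

Step 1: Compute the mean: 52.6667
Step 2: Sum of squared deviations from the mean: 9364.6667
Step 3: Sample variance = 9364.6667 / 11 = 851.3333
Step 4: Standard deviation = sqrt(851.3333) = 29.1776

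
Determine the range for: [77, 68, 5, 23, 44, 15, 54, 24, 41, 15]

72

Step 1: Identify the maximum value: max = 77
Step 2: Identify the minimum value: min = 5
Step 3: Range = max - min = 77 - 5 = 72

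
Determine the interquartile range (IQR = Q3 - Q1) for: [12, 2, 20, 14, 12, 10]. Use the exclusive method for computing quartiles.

7.5

Step 1: Sort the data: [2, 10, 12, 12, 14, 20]
Step 2: n = 6
Step 3: Using the exclusive quartile method:
  Q1 = 8
  Q2 (median) = 12
  Q3 = 15.5
  IQR = Q3 - Q1 = 15.5 - 8 = 7.5
Step 4: IQR = 7.5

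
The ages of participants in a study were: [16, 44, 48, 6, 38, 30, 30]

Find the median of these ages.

30

Step 1: Sort the data in ascending order: [6, 16, 30, 30, 38, 44, 48]
Step 2: The number of values is n = 7.
Step 3: Since n is odd, the median is the middle value at position 4: 30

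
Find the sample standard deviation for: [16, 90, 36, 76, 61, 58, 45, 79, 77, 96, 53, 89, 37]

24.4595

Step 1: Compute the mean: 62.5385
Step 2: Sum of squared deviations from the mean: 7179.2308
Step 3: Sample variance = 7179.2308 / 12 = 598.2692
Step 4: Standard deviation = sqrt(598.2692) = 24.4595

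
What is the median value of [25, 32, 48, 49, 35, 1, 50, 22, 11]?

32

Step 1: Sort the data in ascending order: [1, 11, 22, 25, 32, 35, 48, 49, 50]
Step 2: The number of values is n = 9.
Step 3: Since n is odd, the median is the middle value at position 5: 32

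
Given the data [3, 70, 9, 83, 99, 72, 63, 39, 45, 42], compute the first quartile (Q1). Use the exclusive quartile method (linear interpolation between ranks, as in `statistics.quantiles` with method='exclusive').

31.5

Step 1: Sort the data: [3, 9, 39, 42, 45, 63, 70, 72, 83, 99]
Step 2: n = 10
Step 3: Using the exclusive quartile method:
  Q1 = 31.5
  Q2 (median) = 54
  Q3 = 74.75
  IQR = Q3 - Q1 = 74.75 - 31.5 = 43.25
Step 4: Q1 = 31.5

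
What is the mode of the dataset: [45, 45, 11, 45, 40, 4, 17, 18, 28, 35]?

45

Step 1: Count the frequency of each value:
  4: appears 1 time(s)
  11: appears 1 time(s)
  17: appears 1 time(s)
  18: appears 1 time(s)
  28: appears 1 time(s)
  35: appears 1 time(s)
  40: appears 1 time(s)
  45: appears 3 time(s)
Step 2: The value 45 appears most frequently (3 times).
Step 3: Mode = 45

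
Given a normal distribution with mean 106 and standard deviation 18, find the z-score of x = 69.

-2.0556

Step 1: Recall the z-score formula: z = (x - mu) / sigma
Step 2: Substitute values: z = (69 - 106) / 18
Step 3: z = -37 / 18 = -2.0556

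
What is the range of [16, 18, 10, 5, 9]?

13

Step 1: Identify the maximum value: max = 18
Step 2: Identify the minimum value: min = 5
Step 3: Range = max - min = 18 - 5 = 13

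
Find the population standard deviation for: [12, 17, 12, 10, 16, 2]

4.8905

Step 1: Compute the mean: 11.5
Step 2: Sum of squared deviations from the mean: 143.5
Step 3: Population variance = 143.5 / 6 = 23.9167
Step 4: Standard deviation = sqrt(23.9167) = 4.8905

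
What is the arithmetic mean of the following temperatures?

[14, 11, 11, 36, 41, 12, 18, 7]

18.75

Step 1: Sum all values: 14 + 11 + 11 + 36 + 41 + 12 + 18 + 7 = 150
Step 2: Count the number of values: n = 8
Step 3: Mean = sum / n = 150 / 8 = 18.75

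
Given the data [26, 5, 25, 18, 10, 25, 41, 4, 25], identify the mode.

25

Step 1: Count the frequency of each value:
  4: appears 1 time(s)
  5: appears 1 time(s)
  10: appears 1 time(s)
  18: appears 1 time(s)
  25: appears 3 time(s)
  26: appears 1 time(s)
  41: appears 1 time(s)
Step 2: The value 25 appears most frequently (3 times).
Step 3: Mode = 25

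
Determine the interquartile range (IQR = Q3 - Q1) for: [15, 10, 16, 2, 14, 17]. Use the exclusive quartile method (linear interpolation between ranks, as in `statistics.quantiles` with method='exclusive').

8.25

Step 1: Sort the data: [2, 10, 14, 15, 16, 17]
Step 2: n = 6
Step 3: Using the exclusive quartile method:
  Q1 = 8
  Q2 (median) = 14.5
  Q3 = 16.25
  IQR = Q3 - Q1 = 16.25 - 8 = 8.25
Step 4: IQR = 8.25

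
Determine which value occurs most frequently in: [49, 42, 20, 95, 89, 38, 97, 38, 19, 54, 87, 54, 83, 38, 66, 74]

38

Step 1: Count the frequency of each value:
  19: appears 1 time(s)
  20: appears 1 time(s)
  38: appears 3 time(s)
  42: appears 1 time(s)
  49: appears 1 time(s)
  54: appears 2 time(s)
  66: appears 1 time(s)
  74: appears 1 time(s)
  83: appears 1 time(s)
  87: appears 1 time(s)
  89: appears 1 time(s)
  95: appears 1 time(s)
  97: appears 1 time(s)
Step 2: The value 38 appears most frequently (3 times).
Step 3: Mode = 38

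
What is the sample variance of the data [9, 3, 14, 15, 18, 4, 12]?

31.9048

Step 1: Compute the mean: (9 + 3 + 14 + 15 + 18 + 4 + 12) / 7 = 10.7143
Step 2: Compute squared deviations from the mean:
  (9 - 10.7143)^2 = 2.9388
  (3 - 10.7143)^2 = 59.5102
  (14 - 10.7143)^2 = 10.7959
  (15 - 10.7143)^2 = 18.3673
  (18 - 10.7143)^2 = 53.0816
  (4 - 10.7143)^2 = 45.0816
  (12 - 10.7143)^2 = 1.6531
Step 3: Sum of squared deviations = 191.4286
Step 4: Sample variance = 191.4286 / 6 = 31.9048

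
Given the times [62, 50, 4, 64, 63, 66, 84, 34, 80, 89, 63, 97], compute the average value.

63

Step 1: Sum all values: 62 + 50 + 4 + 64 + 63 + 66 + 84 + 34 + 80 + 89 + 63 + 97 = 756
Step 2: Count the number of values: n = 12
Step 3: Mean = sum / n = 756 / 12 = 63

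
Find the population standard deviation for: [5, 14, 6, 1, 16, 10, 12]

4.9693

Step 1: Compute the mean: 9.1429
Step 2: Sum of squared deviations from the mean: 172.8571
Step 3: Population variance = 172.8571 / 7 = 24.6939
Step 4: Standard deviation = sqrt(24.6939) = 4.9693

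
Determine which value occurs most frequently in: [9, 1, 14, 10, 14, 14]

14

Step 1: Count the frequency of each value:
  1: appears 1 time(s)
  9: appears 1 time(s)
  10: appears 1 time(s)
  14: appears 3 time(s)
Step 2: The value 14 appears most frequently (3 times).
Step 3: Mode = 14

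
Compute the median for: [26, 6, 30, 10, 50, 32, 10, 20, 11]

20

Step 1: Sort the data in ascending order: [6, 10, 10, 11, 20, 26, 30, 32, 50]
Step 2: The number of values is n = 9.
Step 3: Since n is odd, the median is the middle value at position 5: 20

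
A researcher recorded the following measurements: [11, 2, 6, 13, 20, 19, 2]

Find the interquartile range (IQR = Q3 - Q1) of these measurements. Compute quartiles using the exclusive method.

17

Step 1: Sort the data: [2, 2, 6, 11, 13, 19, 20]
Step 2: n = 7
Step 3: Using the exclusive quartile method:
  Q1 = 2
  Q2 (median) = 11
  Q3 = 19
  IQR = Q3 - Q1 = 19 - 2 = 17
Step 4: IQR = 17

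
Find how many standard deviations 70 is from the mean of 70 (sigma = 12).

0

Step 1: Recall the z-score formula: z = (x - mu) / sigma
Step 2: Substitute values: z = (70 - 70) / 12
Step 3: z = 0 / 12 = 0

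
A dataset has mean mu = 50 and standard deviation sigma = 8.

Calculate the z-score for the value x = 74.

3

Step 1: Recall the z-score formula: z = (x - mu) / sigma
Step 2: Substitute values: z = (74 - 50) / 8
Step 3: z = 24 / 8 = 3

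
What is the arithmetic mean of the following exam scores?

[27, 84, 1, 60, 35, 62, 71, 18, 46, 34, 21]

41.7273

Step 1: Sum all values: 27 + 84 + 1 + 60 + 35 + 62 + 71 + 18 + 46 + 34 + 21 = 459
Step 2: Count the number of values: n = 11
Step 3: Mean = sum / n = 459 / 11 = 41.7273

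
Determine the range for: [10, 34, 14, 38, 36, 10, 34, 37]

28

Step 1: Identify the maximum value: max = 38
Step 2: Identify the minimum value: min = 10
Step 3: Range = max - min = 38 - 10 = 28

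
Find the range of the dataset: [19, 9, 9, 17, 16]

10

Step 1: Identify the maximum value: max = 19
Step 2: Identify the minimum value: min = 9
Step 3: Range = max - min = 19 - 9 = 10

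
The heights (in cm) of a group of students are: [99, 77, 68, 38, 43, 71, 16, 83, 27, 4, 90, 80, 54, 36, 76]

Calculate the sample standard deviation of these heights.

28.6976

Step 1: Compute the mean: 57.4667
Step 2: Sum of squared deviations from the mean: 11529.7333
Step 3: Sample variance = 11529.7333 / 14 = 823.5524
Step 4: Standard deviation = sqrt(823.5524) = 28.6976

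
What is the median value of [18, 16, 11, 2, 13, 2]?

12

Step 1: Sort the data in ascending order: [2, 2, 11, 13, 16, 18]
Step 2: The number of values is n = 6.
Step 3: Since n is even, the median is the average of positions 3 and 4:
  Median = (11 + 13) / 2 = 12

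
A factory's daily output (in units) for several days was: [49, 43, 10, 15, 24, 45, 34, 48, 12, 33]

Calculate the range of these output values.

39

Step 1: Identify the maximum value: max = 49
Step 2: Identify the minimum value: min = 10
Step 3: Range = max - min = 49 - 10 = 39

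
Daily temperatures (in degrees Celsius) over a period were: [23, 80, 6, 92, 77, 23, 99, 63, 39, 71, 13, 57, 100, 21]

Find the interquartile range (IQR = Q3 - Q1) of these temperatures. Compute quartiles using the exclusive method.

60.5

Step 1: Sort the data: [6, 13, 21, 23, 23, 39, 57, 63, 71, 77, 80, 92, 99, 100]
Step 2: n = 14
Step 3: Using the exclusive quartile method:
  Q1 = 22.5
  Q2 (median) = 60
  Q3 = 83
  IQR = Q3 - Q1 = 83 - 22.5 = 60.5
Step 4: IQR = 60.5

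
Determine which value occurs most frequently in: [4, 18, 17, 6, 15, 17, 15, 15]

15

Step 1: Count the frequency of each value:
  4: appears 1 time(s)
  6: appears 1 time(s)
  15: appears 3 time(s)
  17: appears 2 time(s)
  18: appears 1 time(s)
Step 2: The value 15 appears most frequently (3 times).
Step 3: Mode = 15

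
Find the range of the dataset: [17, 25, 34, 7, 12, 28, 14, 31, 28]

27

Step 1: Identify the maximum value: max = 34
Step 2: Identify the minimum value: min = 7
Step 3: Range = max - min = 34 - 7 = 27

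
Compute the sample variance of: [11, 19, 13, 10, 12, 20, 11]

16.5714

Step 1: Compute the mean: (11 + 19 + 13 + 10 + 12 + 20 + 11) / 7 = 13.7143
Step 2: Compute squared deviations from the mean:
  (11 - 13.7143)^2 = 7.3673
  (19 - 13.7143)^2 = 27.9388
  (13 - 13.7143)^2 = 0.5102
  (10 - 13.7143)^2 = 13.7959
  (12 - 13.7143)^2 = 2.9388
  (20 - 13.7143)^2 = 39.5102
  (11 - 13.7143)^2 = 7.3673
Step 3: Sum of squared deviations = 99.4286
Step 4: Sample variance = 99.4286 / 6 = 16.5714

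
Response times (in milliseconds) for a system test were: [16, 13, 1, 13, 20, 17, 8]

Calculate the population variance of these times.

34.5306

Step 1: Compute the mean: (16 + 13 + 1 + 13 + 20 + 17 + 8) / 7 = 12.5714
Step 2: Compute squared deviations from the mean:
  (16 - 12.5714)^2 = 11.7551
  (13 - 12.5714)^2 = 0.1837
  (1 - 12.5714)^2 = 133.898
  (13 - 12.5714)^2 = 0.1837
  (20 - 12.5714)^2 = 55.1837
  (17 - 12.5714)^2 = 19.6122
  (8 - 12.5714)^2 = 20.898
Step 3: Sum of squared deviations = 241.7143
Step 4: Population variance = 241.7143 / 7 = 34.5306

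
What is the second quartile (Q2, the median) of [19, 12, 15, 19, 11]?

15

Step 1: Sort the data: [11, 12, 15, 19, 19]
Step 2: n = 5
Step 3: Q2 is the median. Since n is odd, it is the middle value at position 3: 15
Step 4: Q2 = 15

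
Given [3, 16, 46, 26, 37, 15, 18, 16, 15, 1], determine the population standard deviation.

13.1609

Step 1: Compute the mean: 19.3
Step 2: Sum of squared deviations from the mean: 1732.1
Step 3: Population variance = 1732.1 / 10 = 173.21
Step 4: Standard deviation = sqrt(173.21) = 13.1609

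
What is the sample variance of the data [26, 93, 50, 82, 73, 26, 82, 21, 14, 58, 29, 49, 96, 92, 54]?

822.5238

Step 1: Compute the mean: (26 + 93 + 50 + 82 + 73 + 26 + 82 + 21 + 14 + 58 + 29 + 49 + 96 + 92 + 54) / 15 = 56.3333
Step 2: Compute squared deviations from the mean:
  (26 - 56.3333)^2 = 920.1111
  (93 - 56.3333)^2 = 1344.4444
  (50 - 56.3333)^2 = 40.1111
  (82 - 56.3333)^2 = 658.7778
  (73 - 56.3333)^2 = 277.7778
  (26 - 56.3333)^2 = 920.1111
  (82 - 56.3333)^2 = 658.7778
  (21 - 56.3333)^2 = 1248.4444
  (14 - 56.3333)^2 = 1792.1111
  (58 - 56.3333)^2 = 2.7778
  (29 - 56.3333)^2 = 747.1111
  (49 - 56.3333)^2 = 53.7778
  (96 - 56.3333)^2 = 1573.4444
  (92 - 56.3333)^2 = 1272.1111
  (54 - 56.3333)^2 = 5.4444
Step 3: Sum of squared deviations = 11515.3333
Step 4: Sample variance = 11515.3333 / 14 = 822.5238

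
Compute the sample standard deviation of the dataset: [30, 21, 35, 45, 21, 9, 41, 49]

13.7315

Step 1: Compute the mean: 31.375
Step 2: Sum of squared deviations from the mean: 1319.875
Step 3: Sample variance = 1319.875 / 7 = 188.5536
Step 4: Standard deviation = sqrt(188.5536) = 13.7315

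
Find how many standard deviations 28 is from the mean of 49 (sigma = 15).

-1.4

Step 1: Recall the z-score formula: z = (x - mu) / sigma
Step 2: Substitute values: z = (28 - 49) / 15
Step 3: z = -21 / 15 = -1.4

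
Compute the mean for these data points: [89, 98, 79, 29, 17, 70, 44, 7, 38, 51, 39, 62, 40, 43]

50.4286

Step 1: Sum all values: 89 + 98 + 79 + 29 + 17 + 70 + 44 + 7 + 38 + 51 + 39 + 62 + 40 + 43 = 706
Step 2: Count the number of values: n = 14
Step 3: Mean = sum / n = 706 / 14 = 50.4286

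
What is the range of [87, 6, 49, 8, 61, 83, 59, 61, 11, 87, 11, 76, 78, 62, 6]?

81

Step 1: Identify the maximum value: max = 87
Step 2: Identify the minimum value: min = 6
Step 3: Range = max - min = 87 - 6 = 81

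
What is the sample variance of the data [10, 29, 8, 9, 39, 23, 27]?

143.5714

Step 1: Compute the mean: (10 + 29 + 8 + 9 + 39 + 23 + 27) / 7 = 20.7143
Step 2: Compute squared deviations from the mean:
  (10 - 20.7143)^2 = 114.7959
  (29 - 20.7143)^2 = 68.6531
  (8 - 20.7143)^2 = 161.6531
  (9 - 20.7143)^2 = 137.2245
  (39 - 20.7143)^2 = 334.3673
  (23 - 20.7143)^2 = 5.2245
  (27 - 20.7143)^2 = 39.5102
Step 3: Sum of squared deviations = 861.4286
Step 4: Sample variance = 861.4286 / 6 = 143.5714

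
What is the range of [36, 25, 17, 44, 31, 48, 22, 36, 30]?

31

Step 1: Identify the maximum value: max = 48
Step 2: Identify the minimum value: min = 17
Step 3: Range = max - min = 48 - 17 = 31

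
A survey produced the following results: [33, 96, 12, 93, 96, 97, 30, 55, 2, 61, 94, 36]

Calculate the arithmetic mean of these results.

58.75

Step 1: Sum all values: 33 + 96 + 12 + 93 + 96 + 97 + 30 + 55 + 2 + 61 + 94 + 36 = 705
Step 2: Count the number of values: n = 12
Step 3: Mean = sum / n = 705 / 12 = 58.75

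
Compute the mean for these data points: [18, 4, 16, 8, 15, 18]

13.1667

Step 1: Sum all values: 18 + 4 + 16 + 8 + 15 + 18 = 79
Step 2: Count the number of values: n = 6
Step 3: Mean = sum / n = 79 / 6 = 13.1667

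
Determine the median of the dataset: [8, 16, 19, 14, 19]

16

Step 1: Sort the data in ascending order: [8, 14, 16, 19, 19]
Step 2: The number of values is n = 5.
Step 3: Since n is odd, the median is the middle value at position 3: 16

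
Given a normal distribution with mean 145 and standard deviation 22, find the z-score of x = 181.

1.6364

Step 1: Recall the z-score formula: z = (x - mu) / sigma
Step 2: Substitute values: z = (181 - 145) / 22
Step 3: z = 36 / 22 = 1.6364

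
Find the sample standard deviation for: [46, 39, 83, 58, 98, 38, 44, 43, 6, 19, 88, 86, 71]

28.188

Step 1: Compute the mean: 55.3077
Step 2: Sum of squared deviations from the mean: 9534.7692
Step 3: Sample variance = 9534.7692 / 12 = 794.5641
Step 4: Standard deviation = sqrt(794.5641) = 28.188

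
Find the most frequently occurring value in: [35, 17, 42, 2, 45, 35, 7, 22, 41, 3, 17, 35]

35

Step 1: Count the frequency of each value:
  2: appears 1 time(s)
  3: appears 1 time(s)
  7: appears 1 time(s)
  17: appears 2 time(s)
  22: appears 1 time(s)
  35: appears 3 time(s)
  41: appears 1 time(s)
  42: appears 1 time(s)
  45: appears 1 time(s)
Step 2: The value 35 appears most frequently (3 times).
Step 3: Mode = 35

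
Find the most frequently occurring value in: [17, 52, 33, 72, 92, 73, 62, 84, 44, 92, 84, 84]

84

Step 1: Count the frequency of each value:
  17: appears 1 time(s)
  33: appears 1 time(s)
  44: appears 1 time(s)
  52: appears 1 time(s)
  62: appears 1 time(s)
  72: appears 1 time(s)
  73: appears 1 time(s)
  84: appears 3 time(s)
  92: appears 2 time(s)
Step 2: The value 84 appears most frequently (3 times).
Step 3: Mode = 84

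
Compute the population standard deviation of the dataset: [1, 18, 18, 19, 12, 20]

6.6249

Step 1: Compute the mean: 14.6667
Step 2: Sum of squared deviations from the mean: 263.3333
Step 3: Population variance = 263.3333 / 6 = 43.8889
Step 4: Standard deviation = sqrt(43.8889) = 6.6249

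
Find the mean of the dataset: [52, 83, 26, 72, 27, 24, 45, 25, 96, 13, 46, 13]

43.5

Step 1: Sum all values: 52 + 83 + 26 + 72 + 27 + 24 + 45 + 25 + 96 + 13 + 46 + 13 = 522
Step 2: Count the number of values: n = 12
Step 3: Mean = sum / n = 522 / 12 = 43.5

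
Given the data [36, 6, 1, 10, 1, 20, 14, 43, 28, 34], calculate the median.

17

Step 1: Sort the data in ascending order: [1, 1, 6, 10, 14, 20, 28, 34, 36, 43]
Step 2: The number of values is n = 10.
Step 3: Since n is even, the median is the average of positions 5 and 6:
  Median = (14 + 20) / 2 = 17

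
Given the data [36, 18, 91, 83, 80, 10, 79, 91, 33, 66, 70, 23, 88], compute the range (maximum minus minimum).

81

Step 1: Identify the maximum value: max = 91
Step 2: Identify the minimum value: min = 10
Step 3: Range = max - min = 91 - 10 = 81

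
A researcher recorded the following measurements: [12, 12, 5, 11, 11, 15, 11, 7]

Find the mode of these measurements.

11

Step 1: Count the frequency of each value:
  5: appears 1 time(s)
  7: appears 1 time(s)
  11: appears 3 time(s)
  12: appears 2 time(s)
  15: appears 1 time(s)
Step 2: The value 11 appears most frequently (3 times).
Step 3: Mode = 11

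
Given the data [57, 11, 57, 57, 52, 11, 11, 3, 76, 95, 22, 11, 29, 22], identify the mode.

11

Step 1: Count the frequency of each value:
  3: appears 1 time(s)
  11: appears 4 time(s)
  22: appears 2 time(s)
  29: appears 1 time(s)
  52: appears 1 time(s)
  57: appears 3 time(s)
  76: appears 1 time(s)
  95: appears 1 time(s)
Step 2: The value 11 appears most frequently (4 times).
Step 3: Mode = 11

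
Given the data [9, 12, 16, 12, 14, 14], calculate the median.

13

Step 1: Sort the data in ascending order: [9, 12, 12, 14, 14, 16]
Step 2: The number of values is n = 6.
Step 3: Since n is even, the median is the average of positions 3 and 4:
  Median = (12 + 14) / 2 = 13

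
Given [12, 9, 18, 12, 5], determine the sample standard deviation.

4.7645

Step 1: Compute the mean: 11.2
Step 2: Sum of squared deviations from the mean: 90.8
Step 3: Sample variance = 90.8 / 4 = 22.7
Step 4: Standard deviation = sqrt(22.7) = 4.7645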